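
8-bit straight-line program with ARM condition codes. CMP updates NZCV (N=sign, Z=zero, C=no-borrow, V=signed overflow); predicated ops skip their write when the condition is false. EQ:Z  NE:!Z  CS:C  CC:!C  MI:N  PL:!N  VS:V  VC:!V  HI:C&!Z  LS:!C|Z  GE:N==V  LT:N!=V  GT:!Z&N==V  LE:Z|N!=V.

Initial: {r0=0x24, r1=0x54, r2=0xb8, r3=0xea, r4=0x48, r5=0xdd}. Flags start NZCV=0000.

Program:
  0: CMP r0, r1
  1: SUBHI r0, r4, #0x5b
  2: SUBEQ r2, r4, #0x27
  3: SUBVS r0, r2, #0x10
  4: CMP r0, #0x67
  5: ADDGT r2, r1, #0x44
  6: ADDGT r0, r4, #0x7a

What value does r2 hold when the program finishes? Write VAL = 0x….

0: ✓ CMP  NZCV=1000
1: · SUBHI
2: · SUBEQ
3: · SUBVS
4: ✓ CMP  NZCV=1000
5: · ADDGT
6: · ADDGT

VAL = 0xb8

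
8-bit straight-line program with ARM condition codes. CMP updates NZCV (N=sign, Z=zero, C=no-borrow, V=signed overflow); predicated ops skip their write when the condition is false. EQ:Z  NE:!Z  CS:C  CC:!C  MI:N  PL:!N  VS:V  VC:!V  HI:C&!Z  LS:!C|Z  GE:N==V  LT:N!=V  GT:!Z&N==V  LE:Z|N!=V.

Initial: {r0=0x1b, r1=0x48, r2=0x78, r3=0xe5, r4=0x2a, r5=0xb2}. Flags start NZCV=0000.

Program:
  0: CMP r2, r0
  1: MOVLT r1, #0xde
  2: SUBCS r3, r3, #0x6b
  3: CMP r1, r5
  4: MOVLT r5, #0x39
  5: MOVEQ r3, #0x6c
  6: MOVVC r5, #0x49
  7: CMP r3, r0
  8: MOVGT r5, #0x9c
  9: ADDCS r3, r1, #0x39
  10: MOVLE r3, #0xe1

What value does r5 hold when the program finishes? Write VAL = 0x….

[0] flags=0010 → (cmp)
[1] flags=0010 LT?F → skip
[2] flags=0010 CS?T → r3=0x7a
[3] flags=1001 → (cmp)
[4] flags=1001 LT?F → skip
[5] flags=1001 EQ?F → skip
[6] flags=1001 VC?F → skip
[7] flags=0010 → (cmp)
[8] flags=0010 GT?T → r5=0x9c
[9] flags=0010 CS?T → r3=0x81
[10] flags=0010 LE?F → skip

VAL = 0x9c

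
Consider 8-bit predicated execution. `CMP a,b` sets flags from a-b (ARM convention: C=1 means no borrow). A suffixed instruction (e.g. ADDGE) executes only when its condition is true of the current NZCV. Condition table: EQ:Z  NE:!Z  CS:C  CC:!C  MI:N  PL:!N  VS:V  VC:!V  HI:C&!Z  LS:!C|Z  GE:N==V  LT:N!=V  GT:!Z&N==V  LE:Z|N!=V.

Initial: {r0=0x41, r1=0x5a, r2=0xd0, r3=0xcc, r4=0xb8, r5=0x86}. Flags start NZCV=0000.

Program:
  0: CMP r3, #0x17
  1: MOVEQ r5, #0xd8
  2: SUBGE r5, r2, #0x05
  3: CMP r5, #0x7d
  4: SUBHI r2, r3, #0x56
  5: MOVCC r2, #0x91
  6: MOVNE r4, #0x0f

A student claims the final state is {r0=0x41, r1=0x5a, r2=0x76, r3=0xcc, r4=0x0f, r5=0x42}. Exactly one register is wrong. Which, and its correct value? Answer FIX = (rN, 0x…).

FIX = (r5, 0x86)

[0] flags=1010 → (cmp)
[1] flags=1010 EQ?F → skip
[2] flags=1010 GE?F → skip
[3] flags=0011 → (cmp)
[4] flags=0011 HI?T → r2=0x76
[5] flags=0011 CC?F → skip
[6] flags=0011 NE?T → r4=0x0f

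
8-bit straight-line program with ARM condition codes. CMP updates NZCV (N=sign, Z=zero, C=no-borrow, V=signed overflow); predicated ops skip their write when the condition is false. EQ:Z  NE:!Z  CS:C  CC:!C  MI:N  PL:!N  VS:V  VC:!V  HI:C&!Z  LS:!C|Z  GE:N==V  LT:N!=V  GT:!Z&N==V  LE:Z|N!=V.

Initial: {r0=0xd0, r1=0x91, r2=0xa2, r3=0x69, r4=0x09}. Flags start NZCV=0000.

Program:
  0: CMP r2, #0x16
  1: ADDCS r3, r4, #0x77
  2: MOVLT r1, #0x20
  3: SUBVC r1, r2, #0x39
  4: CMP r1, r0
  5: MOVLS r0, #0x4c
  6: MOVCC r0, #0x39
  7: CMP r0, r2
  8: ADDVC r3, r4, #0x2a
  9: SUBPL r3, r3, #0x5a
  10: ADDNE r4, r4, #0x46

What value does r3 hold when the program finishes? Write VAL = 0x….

[0] flags=1010 → (cmp)
[1] flags=1010 CS?T → r3=0x80
[2] flags=1010 LT?T → r1=0x20
[3] flags=1010 VC?T → r1=0x69
[4] flags=1001 → (cmp)
[5] flags=1001 LS?T → r0=0x4c
[6] flags=1001 CC?T → r0=0x39
[7] flags=1001 → (cmp)
[8] flags=1001 VC?F → skip
[9] flags=1001 PL?F → skip
[10] flags=1001 NE?T → r4=0x4f

VAL = 0x80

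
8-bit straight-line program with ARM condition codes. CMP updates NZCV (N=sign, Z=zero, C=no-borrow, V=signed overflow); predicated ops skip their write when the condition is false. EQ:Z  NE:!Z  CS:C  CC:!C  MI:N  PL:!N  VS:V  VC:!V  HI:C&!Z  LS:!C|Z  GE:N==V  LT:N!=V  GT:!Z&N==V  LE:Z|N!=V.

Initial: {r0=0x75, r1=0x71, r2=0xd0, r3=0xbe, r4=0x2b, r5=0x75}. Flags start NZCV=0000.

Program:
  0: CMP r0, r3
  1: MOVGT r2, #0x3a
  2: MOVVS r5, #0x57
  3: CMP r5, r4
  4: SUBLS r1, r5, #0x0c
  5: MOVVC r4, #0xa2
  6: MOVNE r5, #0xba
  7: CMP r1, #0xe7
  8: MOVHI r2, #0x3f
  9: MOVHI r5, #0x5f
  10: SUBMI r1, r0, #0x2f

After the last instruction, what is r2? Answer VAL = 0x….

0: ✓ CMP  NZCV=1001
1: ✓ MOVGT  r2←0x3a
2: ✓ MOVVS  r5←0x57
3: ✓ CMP  NZCV=0010
4: · SUBLS
5: ✓ MOVVC  r4←0xa2
6: ✓ MOVNE  r5←0xba
7: ✓ CMP  NZCV=1001
8: · MOVHI
9: · MOVHI
10: ✓ SUBMI  r1←0x46

VAL = 0x3a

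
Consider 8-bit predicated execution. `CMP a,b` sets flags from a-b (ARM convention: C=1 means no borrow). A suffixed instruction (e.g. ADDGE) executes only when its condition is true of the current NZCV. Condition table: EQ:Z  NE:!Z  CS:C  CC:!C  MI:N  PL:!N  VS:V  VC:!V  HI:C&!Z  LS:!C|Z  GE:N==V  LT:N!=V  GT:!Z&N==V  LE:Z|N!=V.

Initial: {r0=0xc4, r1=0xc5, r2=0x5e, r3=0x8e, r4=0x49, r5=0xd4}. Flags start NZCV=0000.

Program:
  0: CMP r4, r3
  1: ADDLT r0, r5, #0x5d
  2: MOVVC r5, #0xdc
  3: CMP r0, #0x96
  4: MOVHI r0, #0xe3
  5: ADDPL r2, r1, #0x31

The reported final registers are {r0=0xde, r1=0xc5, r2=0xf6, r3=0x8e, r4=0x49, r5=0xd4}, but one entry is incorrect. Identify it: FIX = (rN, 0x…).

[0] flags=1001 → (cmp)
[1] flags=1001 LT?F → skip
[2] flags=1001 VC?F → skip
[3] flags=0010 → (cmp)
[4] flags=0010 HI?T → r0=0xe3
[5] flags=0010 PL?T → r2=0xf6

FIX = (r0, 0xe3)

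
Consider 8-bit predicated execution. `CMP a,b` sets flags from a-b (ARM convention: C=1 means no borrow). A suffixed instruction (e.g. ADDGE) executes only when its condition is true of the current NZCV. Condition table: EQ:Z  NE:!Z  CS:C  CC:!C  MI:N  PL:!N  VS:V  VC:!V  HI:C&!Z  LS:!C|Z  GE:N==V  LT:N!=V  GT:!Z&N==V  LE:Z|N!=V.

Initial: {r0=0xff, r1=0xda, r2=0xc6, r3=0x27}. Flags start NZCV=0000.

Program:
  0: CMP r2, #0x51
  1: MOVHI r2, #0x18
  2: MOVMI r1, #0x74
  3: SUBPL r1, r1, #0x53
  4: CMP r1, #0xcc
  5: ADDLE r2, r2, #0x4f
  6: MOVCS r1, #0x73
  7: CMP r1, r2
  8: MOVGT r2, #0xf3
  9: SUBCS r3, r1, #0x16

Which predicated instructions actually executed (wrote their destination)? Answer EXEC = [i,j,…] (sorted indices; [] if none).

EXEC = [1,3,5,9]

0: ✓ CMP  NZCV=0011
1: ✓ MOVHI  r2←0x18
2: · MOVMI
3: ✓ SUBPL  r1←0x87
4: ✓ CMP  NZCV=1000
5: ✓ ADDLE  r2←0x67
6: · MOVCS
7: ✓ CMP  NZCV=0011
8: · MOVGT
9: ✓ SUBCS  r3←0x71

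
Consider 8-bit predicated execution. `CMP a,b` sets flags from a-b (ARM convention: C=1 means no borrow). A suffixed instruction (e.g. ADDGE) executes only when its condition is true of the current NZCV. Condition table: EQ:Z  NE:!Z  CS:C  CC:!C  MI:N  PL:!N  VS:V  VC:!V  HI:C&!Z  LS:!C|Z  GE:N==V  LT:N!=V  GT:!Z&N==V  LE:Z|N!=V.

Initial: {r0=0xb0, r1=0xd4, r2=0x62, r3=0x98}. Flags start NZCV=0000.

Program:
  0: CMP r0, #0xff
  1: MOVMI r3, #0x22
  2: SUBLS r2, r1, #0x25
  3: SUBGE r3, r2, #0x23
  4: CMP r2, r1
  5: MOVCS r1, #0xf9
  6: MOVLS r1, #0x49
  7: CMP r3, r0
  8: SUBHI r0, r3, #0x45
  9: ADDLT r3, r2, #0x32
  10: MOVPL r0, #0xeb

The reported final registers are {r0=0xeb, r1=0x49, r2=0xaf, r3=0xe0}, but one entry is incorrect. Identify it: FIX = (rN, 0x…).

0: ✓ CMP  NZCV=1000
1: ✓ MOVMI  r3←0x22
2: ✓ SUBLS  r2←0xaf
3: · SUBGE
4: ✓ CMP  NZCV=1000
5: · MOVCS
6: ✓ MOVLS  r1←0x49
7: ✓ CMP  NZCV=0000
8: · SUBHI
9: · ADDLT
10: ✓ MOVPL  r0←0xeb

FIX = (r3, 0x22)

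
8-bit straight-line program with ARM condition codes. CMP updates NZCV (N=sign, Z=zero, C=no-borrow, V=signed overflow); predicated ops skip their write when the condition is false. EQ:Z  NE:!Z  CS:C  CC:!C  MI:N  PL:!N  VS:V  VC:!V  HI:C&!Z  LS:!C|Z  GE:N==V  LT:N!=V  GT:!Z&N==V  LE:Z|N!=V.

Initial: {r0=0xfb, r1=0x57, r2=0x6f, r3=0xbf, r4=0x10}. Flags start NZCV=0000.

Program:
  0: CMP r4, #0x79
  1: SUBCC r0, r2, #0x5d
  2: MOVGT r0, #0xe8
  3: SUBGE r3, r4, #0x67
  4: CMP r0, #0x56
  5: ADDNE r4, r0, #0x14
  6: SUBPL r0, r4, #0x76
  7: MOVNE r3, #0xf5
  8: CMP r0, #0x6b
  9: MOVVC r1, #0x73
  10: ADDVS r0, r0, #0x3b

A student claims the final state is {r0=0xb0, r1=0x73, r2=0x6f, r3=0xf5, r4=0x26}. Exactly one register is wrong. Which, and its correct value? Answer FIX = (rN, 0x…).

FIX = (r0, 0x12)

[0] flags=1000 → (cmp)
[1] flags=1000 CC?T → r0=0x12
[2] flags=1000 GT?F → skip
[3] flags=1000 GE?F → skip
[4] flags=1000 → (cmp)
[5] flags=1000 NE?T → r4=0x26
[6] flags=1000 PL?F → skip
[7] flags=1000 NE?T → r3=0xf5
[8] flags=1000 → (cmp)
[9] flags=1000 VC?T → r1=0x73
[10] flags=1000 VS?F → skip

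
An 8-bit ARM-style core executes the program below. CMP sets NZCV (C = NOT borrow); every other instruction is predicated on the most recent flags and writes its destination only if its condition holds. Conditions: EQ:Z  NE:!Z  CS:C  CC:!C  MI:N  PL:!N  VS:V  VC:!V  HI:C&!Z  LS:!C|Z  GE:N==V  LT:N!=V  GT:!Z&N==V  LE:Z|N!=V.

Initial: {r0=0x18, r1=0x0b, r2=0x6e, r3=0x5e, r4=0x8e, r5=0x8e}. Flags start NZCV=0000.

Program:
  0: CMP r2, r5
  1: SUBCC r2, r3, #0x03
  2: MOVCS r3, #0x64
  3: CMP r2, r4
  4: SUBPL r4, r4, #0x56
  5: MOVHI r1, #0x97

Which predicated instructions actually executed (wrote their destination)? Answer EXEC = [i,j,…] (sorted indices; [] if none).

EXEC = [1]

[0] flags=1001 → (cmp)
[1] flags=1001 CC?T → r2=0x5b
[2] flags=1001 CS?F → skip
[3] flags=1001 → (cmp)
[4] flags=1001 PL?F → skip
[5] flags=1001 HI?F → skip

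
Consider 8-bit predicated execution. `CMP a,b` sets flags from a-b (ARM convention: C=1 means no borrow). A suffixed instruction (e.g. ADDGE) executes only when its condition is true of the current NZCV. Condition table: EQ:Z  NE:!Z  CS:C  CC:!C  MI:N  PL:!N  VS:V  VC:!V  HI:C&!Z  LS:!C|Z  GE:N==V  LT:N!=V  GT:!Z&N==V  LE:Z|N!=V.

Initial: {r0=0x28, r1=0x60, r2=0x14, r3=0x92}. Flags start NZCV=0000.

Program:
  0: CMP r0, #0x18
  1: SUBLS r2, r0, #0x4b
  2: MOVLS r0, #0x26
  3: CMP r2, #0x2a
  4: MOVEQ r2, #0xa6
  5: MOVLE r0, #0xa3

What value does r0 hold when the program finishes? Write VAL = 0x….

0: ✓ CMP  NZCV=0010
1: · SUBLS
2: · MOVLS
3: ✓ CMP  NZCV=1000
4: · MOVEQ
5: ✓ MOVLE  r0←0xa3

VAL = 0xa3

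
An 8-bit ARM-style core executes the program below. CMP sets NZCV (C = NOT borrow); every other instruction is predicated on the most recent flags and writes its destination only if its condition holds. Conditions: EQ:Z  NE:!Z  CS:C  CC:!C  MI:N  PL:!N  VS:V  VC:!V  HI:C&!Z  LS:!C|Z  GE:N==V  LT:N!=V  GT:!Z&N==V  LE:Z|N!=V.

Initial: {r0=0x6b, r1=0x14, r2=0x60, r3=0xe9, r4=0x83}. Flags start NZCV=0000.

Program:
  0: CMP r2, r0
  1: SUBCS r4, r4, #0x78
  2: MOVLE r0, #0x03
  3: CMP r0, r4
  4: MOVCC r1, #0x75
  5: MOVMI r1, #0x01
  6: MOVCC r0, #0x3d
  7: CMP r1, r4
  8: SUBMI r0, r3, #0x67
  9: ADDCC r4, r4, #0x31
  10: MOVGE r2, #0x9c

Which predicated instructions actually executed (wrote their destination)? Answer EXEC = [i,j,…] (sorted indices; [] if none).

0: ✓ CMP  NZCV=1000
1: · SUBCS
2: ✓ MOVLE  r0←0x03
3: ✓ CMP  NZCV=1001
4: ✓ MOVCC  r1←0x75
5: ✓ MOVMI  r1←0x01
6: ✓ MOVCC  r0←0x3d
7: ✓ CMP  NZCV=0000
8: · SUBMI
9: ✓ ADDCC  r4←0xb4
10: ✓ MOVGE  r2←0x9c

EXEC = [2,4,5,6,9,10]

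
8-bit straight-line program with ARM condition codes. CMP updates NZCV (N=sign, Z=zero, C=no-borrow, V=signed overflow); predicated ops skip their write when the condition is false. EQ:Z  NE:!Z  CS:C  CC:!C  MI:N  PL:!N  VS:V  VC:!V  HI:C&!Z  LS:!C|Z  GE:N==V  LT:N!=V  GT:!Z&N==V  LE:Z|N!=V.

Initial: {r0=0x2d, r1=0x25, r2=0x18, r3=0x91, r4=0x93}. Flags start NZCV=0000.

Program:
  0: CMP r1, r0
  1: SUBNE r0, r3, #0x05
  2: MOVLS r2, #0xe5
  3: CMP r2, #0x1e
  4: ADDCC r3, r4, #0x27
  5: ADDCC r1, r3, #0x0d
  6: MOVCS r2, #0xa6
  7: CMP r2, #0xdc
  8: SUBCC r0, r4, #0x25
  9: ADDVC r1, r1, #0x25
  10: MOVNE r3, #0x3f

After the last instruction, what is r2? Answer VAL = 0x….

VAL = 0xa6

0: ✓ CMP  NZCV=1000
1: ✓ SUBNE  r0←0x8c
2: ✓ MOVLS  r2←0xe5
3: ✓ CMP  NZCV=1010
4: · ADDCC
5: · ADDCC
6: ✓ MOVCS  r2←0xa6
7: ✓ CMP  NZCV=1000
8: ✓ SUBCC  r0←0x6e
9: ✓ ADDVC  r1←0x4a
10: ✓ MOVNE  r3←0x3f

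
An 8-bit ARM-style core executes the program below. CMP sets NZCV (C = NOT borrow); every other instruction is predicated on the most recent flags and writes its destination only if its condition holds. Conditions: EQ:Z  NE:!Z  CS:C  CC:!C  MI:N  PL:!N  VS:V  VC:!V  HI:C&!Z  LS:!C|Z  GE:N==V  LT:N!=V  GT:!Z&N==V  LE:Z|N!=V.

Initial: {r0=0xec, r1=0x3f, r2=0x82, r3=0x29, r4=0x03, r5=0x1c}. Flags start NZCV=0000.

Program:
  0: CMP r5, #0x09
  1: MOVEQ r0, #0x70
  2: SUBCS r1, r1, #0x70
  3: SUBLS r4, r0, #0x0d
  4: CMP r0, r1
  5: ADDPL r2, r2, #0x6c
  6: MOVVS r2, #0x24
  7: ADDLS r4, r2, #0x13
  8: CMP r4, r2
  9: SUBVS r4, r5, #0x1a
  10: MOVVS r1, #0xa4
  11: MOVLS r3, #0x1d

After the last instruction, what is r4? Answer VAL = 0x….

[0] flags=0010 → (cmp)
[1] flags=0010 EQ?F → skip
[2] flags=0010 CS?T → r1=0xcf
[3] flags=0010 LS?F → skip
[4] flags=0010 → (cmp)
[5] flags=0010 PL?T → r2=0xee
[6] flags=0010 VS?F → skip
[7] flags=0010 LS?F → skip
[8] flags=0000 → (cmp)
[9] flags=0000 VS?F → skip
[10] flags=0000 VS?F → skip
[11] flags=0000 LS?T → r3=0x1d

VAL = 0x03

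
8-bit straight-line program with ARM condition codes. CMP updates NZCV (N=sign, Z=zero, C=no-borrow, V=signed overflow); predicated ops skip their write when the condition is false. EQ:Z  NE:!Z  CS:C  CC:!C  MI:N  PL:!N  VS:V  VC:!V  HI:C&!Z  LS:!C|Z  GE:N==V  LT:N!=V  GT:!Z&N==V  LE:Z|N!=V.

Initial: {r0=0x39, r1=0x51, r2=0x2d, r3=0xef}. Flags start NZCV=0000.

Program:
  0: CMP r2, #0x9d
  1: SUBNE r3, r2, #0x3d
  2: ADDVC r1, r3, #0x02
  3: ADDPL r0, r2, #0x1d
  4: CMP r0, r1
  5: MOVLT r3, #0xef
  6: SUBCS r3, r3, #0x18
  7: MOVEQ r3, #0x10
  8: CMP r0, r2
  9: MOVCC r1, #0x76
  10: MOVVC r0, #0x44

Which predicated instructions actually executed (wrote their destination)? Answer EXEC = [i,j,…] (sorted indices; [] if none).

EXEC = [1,5,10]

[0] flags=1001 → (cmp)
[1] flags=1001 NE?T → r3=0xf0
[2] flags=1001 VC?F → skip
[3] flags=1001 PL?F → skip
[4] flags=1000 → (cmp)
[5] flags=1000 LT?T → r3=0xef
[6] flags=1000 CS?F → skip
[7] flags=1000 EQ?F → skip
[8] flags=0010 → (cmp)
[9] flags=0010 CC?F → skip
[10] flags=0010 VC?T → r0=0x44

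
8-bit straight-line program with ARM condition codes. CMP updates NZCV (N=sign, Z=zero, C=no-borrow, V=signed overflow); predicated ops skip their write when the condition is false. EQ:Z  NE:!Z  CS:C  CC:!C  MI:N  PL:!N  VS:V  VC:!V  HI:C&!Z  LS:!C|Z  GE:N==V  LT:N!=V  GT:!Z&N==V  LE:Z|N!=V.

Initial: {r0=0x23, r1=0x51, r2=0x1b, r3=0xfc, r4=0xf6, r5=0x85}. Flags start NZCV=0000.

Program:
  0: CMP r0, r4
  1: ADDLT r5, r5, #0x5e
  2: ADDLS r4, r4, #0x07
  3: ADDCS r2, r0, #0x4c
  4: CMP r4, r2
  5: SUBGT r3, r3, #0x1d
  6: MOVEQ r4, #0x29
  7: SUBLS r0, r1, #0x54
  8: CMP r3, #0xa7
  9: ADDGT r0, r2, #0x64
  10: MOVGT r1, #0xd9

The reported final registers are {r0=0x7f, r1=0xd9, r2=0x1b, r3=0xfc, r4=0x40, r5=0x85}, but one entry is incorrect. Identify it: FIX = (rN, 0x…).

FIX = (r4, 0xfd)

0: ✓ CMP  NZCV=0000
1: · ADDLT
2: ✓ ADDLS  r4←0xfd
3: · ADDCS
4: ✓ CMP  NZCV=1010
5: · SUBGT
6: · MOVEQ
7: · SUBLS
8: ✓ CMP  NZCV=0010
9: ✓ ADDGT  r0←0x7f
10: ✓ MOVGT  r1←0xd9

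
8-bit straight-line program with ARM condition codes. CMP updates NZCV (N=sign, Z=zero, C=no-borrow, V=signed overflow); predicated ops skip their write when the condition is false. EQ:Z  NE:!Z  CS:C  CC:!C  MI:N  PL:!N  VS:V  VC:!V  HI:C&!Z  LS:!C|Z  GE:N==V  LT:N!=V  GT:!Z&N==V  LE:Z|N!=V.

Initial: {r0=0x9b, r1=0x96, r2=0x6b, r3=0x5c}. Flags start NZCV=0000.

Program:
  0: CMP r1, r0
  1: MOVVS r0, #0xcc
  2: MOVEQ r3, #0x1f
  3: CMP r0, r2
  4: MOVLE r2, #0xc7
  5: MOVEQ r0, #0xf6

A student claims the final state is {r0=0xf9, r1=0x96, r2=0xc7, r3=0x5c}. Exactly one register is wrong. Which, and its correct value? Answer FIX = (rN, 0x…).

0: ✓ CMP  NZCV=1000
1: · MOVVS
2: · MOVEQ
3: ✓ CMP  NZCV=0011
4: ✓ MOVLE  r2←0xc7
5: · MOVEQ

FIX = (r0, 0x9b)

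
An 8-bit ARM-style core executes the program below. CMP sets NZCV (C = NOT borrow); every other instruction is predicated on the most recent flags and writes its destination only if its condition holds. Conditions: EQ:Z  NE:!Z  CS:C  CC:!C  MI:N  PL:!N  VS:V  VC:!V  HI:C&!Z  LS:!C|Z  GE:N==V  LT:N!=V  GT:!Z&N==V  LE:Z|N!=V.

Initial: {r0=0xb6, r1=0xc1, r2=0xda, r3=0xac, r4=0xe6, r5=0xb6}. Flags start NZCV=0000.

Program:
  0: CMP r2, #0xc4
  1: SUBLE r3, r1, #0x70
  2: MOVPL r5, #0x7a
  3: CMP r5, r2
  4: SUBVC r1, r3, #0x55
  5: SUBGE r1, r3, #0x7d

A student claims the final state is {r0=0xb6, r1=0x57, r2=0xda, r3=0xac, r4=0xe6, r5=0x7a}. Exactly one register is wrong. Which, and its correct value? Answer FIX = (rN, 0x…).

0: ✓ CMP  NZCV=0010
1: · SUBLE
2: ✓ MOVPL  r5←0x7a
3: ✓ CMP  NZCV=1001
4: · SUBVC
5: ✓ SUBGE  r1←0x2f

FIX = (r1, 0x2f)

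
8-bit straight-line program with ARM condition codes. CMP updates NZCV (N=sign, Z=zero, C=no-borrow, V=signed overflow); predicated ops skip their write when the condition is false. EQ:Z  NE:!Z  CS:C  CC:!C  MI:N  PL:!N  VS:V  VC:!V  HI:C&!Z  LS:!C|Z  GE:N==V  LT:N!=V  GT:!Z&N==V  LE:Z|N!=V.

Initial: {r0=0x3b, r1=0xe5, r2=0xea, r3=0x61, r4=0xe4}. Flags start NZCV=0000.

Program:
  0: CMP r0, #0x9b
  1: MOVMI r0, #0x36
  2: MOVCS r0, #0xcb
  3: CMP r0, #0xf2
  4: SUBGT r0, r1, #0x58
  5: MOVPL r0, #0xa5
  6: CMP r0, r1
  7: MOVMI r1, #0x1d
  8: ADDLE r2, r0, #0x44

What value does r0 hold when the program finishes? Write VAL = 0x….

[0] flags=1001 → (cmp)
[1] flags=1001 MI?T → r0=0x36
[2] flags=1001 CS?F → skip
[3] flags=0000 → (cmp)
[4] flags=0000 GT?T → r0=0x8d
[5] flags=0000 PL?T → r0=0xa5
[6] flags=1000 → (cmp)
[7] flags=1000 MI?T → r1=0x1d
[8] flags=1000 LE?T → r2=0xe9

VAL = 0xa5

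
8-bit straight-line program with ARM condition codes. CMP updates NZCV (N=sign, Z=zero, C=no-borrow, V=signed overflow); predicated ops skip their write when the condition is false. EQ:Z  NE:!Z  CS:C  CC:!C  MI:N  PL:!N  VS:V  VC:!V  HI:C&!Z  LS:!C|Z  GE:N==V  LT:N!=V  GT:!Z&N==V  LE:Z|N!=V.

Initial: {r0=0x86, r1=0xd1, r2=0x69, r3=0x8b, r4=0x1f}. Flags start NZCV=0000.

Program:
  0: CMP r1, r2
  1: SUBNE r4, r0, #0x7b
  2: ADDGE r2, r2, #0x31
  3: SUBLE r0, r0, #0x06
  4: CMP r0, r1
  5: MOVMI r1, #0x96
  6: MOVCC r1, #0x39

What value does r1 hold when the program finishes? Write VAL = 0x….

[0] flags=0011 → (cmp)
[1] flags=0011 NE?T → r4=0x0b
[2] flags=0011 GE?F → skip
[3] flags=0011 LE?T → r0=0x80
[4] flags=1000 → (cmp)
[5] flags=1000 MI?T → r1=0x96
[6] flags=1000 CC?T → r1=0x39

VAL = 0x39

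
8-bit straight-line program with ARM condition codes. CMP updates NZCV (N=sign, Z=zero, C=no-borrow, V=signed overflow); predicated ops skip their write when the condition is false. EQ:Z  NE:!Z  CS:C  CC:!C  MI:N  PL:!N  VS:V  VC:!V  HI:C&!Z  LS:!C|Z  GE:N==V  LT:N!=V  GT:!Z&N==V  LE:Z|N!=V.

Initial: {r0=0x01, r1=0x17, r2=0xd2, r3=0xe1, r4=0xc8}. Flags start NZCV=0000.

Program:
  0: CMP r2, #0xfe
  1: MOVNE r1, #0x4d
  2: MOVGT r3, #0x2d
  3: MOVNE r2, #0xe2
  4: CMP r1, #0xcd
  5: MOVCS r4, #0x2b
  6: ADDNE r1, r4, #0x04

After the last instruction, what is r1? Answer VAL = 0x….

VAL = 0xcc

[0] flags=1000 → (cmp)
[1] flags=1000 NE?T → r1=0x4d
[2] flags=1000 GT?F → skip
[3] flags=1000 NE?T → r2=0xe2
[4] flags=1001 → (cmp)
[5] flags=1001 CS?F → skip
[6] flags=1001 NE?T → r1=0xcc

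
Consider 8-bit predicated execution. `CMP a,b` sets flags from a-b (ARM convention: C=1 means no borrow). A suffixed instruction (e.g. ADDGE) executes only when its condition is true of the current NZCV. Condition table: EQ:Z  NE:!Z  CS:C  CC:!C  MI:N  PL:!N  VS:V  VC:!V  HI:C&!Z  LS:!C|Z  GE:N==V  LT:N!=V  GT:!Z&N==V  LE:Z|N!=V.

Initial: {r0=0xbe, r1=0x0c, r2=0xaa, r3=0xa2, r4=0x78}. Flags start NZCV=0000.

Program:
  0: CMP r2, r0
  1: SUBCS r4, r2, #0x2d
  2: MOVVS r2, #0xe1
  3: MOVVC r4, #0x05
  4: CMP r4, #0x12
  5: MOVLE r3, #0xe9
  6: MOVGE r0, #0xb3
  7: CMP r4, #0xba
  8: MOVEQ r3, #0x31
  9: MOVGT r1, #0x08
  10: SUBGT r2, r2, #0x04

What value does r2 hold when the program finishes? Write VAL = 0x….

0: ✓ CMP  NZCV=1000
1: · SUBCS
2: · MOVVS
3: ✓ MOVVC  r4←0x05
4: ✓ CMP  NZCV=1000
5: ✓ MOVLE  r3←0xe9
6: · MOVGE
7: ✓ CMP  NZCV=0000
8: · MOVEQ
9: ✓ MOVGT  r1←0x08
10: ✓ SUBGT  r2←0xa6

VAL = 0xa6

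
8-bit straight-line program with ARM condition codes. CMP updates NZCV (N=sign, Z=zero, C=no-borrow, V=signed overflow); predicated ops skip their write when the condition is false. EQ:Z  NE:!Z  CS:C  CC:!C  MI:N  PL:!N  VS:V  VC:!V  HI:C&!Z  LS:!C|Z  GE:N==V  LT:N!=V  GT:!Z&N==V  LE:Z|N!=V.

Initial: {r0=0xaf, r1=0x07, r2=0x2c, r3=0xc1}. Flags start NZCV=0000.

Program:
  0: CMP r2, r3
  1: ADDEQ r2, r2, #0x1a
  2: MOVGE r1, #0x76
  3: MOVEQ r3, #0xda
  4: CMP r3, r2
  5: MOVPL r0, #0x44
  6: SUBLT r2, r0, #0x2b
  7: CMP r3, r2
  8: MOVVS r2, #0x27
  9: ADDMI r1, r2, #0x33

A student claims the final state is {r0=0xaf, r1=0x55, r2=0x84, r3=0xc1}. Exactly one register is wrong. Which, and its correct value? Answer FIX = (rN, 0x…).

FIX = (r1, 0x76)

[0] flags=0000 → (cmp)
[1] flags=0000 EQ?F → skip
[2] flags=0000 GE?T → r1=0x76
[3] flags=0000 EQ?F → skip
[4] flags=1010 → (cmp)
[5] flags=1010 PL?F → skip
[6] flags=1010 LT?T → r2=0x84
[7] flags=0010 → (cmp)
[8] flags=0010 VS?F → skip
[9] flags=0010 MI?F → skip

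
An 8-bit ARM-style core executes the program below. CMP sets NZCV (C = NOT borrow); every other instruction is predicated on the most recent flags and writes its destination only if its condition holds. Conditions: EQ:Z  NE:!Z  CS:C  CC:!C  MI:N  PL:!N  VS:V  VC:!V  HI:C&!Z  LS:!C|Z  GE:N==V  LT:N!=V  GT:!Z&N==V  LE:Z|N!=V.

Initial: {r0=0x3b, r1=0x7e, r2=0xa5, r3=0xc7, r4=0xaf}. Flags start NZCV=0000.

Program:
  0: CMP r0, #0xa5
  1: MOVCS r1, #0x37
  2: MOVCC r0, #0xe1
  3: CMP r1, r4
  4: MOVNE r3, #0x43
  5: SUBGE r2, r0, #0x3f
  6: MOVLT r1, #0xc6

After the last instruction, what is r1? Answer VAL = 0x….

0: ✓ CMP  NZCV=1001
1: · MOVCS
2: ✓ MOVCC  r0←0xe1
3: ✓ CMP  NZCV=1001
4: ✓ MOVNE  r3←0x43
5: ✓ SUBGE  r2←0xa2
6: · MOVLT

VAL = 0x7e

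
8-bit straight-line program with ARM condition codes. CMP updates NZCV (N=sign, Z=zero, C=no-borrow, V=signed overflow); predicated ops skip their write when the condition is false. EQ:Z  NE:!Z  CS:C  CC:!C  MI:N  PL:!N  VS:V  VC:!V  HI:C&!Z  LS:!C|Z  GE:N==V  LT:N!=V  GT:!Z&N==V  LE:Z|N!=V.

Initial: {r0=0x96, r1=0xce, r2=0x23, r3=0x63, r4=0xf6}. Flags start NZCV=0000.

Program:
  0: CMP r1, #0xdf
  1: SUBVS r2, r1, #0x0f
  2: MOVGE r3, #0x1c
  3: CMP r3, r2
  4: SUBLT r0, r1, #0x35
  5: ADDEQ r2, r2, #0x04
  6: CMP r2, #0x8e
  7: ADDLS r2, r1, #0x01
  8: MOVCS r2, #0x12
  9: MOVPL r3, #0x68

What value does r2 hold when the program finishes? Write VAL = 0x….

VAL = 0xcf

[0] flags=1000 → (cmp)
[1] flags=1000 VS?F → skip
[2] flags=1000 GE?F → skip
[3] flags=0010 → (cmp)
[4] flags=0010 LT?F → skip
[5] flags=0010 EQ?F → skip
[6] flags=1001 → (cmp)
[7] flags=1001 LS?T → r2=0xcf
[8] flags=1001 CS?F → skip
[9] flags=1001 PL?F → skip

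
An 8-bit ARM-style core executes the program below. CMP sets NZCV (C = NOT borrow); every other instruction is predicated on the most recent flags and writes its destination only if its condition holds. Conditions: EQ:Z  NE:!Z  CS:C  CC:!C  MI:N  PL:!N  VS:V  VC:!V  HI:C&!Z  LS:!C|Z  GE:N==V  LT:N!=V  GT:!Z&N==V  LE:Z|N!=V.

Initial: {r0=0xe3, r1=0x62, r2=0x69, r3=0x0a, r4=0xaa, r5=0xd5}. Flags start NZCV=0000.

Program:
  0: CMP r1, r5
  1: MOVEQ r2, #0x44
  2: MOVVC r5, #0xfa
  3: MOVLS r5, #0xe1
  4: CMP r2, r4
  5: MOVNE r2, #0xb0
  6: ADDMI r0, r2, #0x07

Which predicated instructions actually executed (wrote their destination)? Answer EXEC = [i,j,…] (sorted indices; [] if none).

EXEC = [3,5,6]

[0] flags=1001 → (cmp)
[1] flags=1001 EQ?F → skip
[2] flags=1001 VC?F → skip
[3] flags=1001 LS?T → r5=0xe1
[4] flags=1001 → (cmp)
[5] flags=1001 NE?T → r2=0xb0
[6] flags=1001 MI?T → r0=0xb7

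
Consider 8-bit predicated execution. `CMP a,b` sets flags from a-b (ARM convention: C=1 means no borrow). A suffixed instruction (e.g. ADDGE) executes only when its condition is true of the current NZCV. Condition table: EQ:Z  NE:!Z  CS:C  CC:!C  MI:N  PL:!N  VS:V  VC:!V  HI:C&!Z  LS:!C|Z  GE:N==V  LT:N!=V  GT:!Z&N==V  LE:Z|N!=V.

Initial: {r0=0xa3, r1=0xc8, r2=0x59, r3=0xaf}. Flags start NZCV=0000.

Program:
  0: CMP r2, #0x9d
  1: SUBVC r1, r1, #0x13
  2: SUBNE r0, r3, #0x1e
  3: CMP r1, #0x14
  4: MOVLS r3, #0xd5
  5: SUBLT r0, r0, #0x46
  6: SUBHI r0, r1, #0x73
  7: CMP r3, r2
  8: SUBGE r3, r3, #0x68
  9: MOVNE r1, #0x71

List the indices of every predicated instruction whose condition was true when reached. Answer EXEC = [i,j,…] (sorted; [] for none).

[0] flags=1001 → (cmp)
[1] flags=1001 VC?F → skip
[2] flags=1001 NE?T → r0=0x91
[3] flags=1010 → (cmp)
[4] flags=1010 LS?F → skip
[5] flags=1010 LT?T → r0=0x4b
[6] flags=1010 HI?T → r0=0x55
[7] flags=0011 → (cmp)
[8] flags=0011 GE?F → skip
[9] flags=0011 NE?T → r1=0x71

EXEC = [2,5,6,9]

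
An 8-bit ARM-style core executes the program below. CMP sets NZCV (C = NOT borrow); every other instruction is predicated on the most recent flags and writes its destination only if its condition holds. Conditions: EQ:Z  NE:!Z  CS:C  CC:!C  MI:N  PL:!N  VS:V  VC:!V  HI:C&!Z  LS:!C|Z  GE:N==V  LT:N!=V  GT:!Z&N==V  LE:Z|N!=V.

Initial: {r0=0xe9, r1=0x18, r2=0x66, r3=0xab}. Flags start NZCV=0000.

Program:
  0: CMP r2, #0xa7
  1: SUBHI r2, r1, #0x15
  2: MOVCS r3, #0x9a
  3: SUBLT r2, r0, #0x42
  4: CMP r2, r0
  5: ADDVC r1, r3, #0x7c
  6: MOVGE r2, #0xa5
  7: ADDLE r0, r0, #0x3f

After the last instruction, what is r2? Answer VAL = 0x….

[0] flags=1001 → (cmp)
[1] flags=1001 HI?F → skip
[2] flags=1001 CS?F → skip
[3] flags=1001 LT?F → skip
[4] flags=0000 → (cmp)
[5] flags=0000 VC?T → r1=0x27
[6] flags=0000 GE?T → r2=0xa5
[7] flags=0000 LE?F → skip

VAL = 0xa5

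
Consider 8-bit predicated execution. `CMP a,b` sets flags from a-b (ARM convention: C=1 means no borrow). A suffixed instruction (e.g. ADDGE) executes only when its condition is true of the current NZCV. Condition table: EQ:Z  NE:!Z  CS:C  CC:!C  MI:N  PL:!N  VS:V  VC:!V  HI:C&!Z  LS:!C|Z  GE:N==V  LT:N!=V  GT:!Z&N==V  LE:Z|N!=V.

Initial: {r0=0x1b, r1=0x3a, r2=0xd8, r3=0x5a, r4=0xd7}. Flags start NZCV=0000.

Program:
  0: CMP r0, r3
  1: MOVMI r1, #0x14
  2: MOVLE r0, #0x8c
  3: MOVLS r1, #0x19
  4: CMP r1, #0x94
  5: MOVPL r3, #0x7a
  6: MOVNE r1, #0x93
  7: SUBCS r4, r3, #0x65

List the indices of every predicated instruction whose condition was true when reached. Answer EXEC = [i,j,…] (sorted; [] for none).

0: ✓ CMP  NZCV=1000
1: ✓ MOVMI  r1←0x14
2: ✓ MOVLE  r0←0x8c
3: ✓ MOVLS  r1←0x19
4: ✓ CMP  NZCV=1001
5: · MOVPL
6: ✓ MOVNE  r1←0x93
7: · SUBCS

EXEC = [1,2,3,6]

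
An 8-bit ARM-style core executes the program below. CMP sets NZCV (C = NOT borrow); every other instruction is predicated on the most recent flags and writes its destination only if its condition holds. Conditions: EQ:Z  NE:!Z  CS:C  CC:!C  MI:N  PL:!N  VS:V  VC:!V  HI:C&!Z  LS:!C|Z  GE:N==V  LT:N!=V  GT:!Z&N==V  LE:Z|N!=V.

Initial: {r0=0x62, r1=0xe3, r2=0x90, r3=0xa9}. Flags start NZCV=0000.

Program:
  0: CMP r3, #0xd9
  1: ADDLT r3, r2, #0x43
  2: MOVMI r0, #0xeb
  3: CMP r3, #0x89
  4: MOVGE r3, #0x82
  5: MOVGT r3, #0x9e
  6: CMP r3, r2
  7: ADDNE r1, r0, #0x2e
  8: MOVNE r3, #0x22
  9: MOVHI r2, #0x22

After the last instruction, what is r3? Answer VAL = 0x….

VAL = 0x22

0: ✓ CMP  NZCV=1000
1: ✓ ADDLT  r3←0xd3
2: ✓ MOVMI  r0←0xeb
3: ✓ CMP  NZCV=0010
4: ✓ MOVGE  r3←0x82
5: ✓ MOVGT  r3←0x9e
6: ✓ CMP  NZCV=0010
7: ✓ ADDNE  r1←0x19
8: ✓ MOVNE  r3←0x22
9: ✓ MOVHI  r2←0x22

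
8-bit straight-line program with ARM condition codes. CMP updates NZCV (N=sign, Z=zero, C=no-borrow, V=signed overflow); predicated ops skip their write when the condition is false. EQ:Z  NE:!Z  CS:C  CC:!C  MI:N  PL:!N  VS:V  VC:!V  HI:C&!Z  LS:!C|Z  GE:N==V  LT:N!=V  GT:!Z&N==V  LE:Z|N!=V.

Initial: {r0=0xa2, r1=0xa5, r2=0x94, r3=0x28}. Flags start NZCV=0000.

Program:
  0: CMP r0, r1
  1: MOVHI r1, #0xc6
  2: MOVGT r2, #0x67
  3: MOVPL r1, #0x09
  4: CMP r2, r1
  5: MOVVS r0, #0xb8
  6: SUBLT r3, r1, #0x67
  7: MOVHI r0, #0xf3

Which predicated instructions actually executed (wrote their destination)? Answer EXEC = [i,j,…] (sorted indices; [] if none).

[0] flags=1000 → (cmp)
[1] flags=1000 HI?F → skip
[2] flags=1000 GT?F → skip
[3] flags=1000 PL?F → skip
[4] flags=1000 → (cmp)
[5] flags=1000 VS?F → skip
[6] flags=1000 LT?T → r3=0x3e
[7] flags=1000 HI?F → skip

EXEC = [6]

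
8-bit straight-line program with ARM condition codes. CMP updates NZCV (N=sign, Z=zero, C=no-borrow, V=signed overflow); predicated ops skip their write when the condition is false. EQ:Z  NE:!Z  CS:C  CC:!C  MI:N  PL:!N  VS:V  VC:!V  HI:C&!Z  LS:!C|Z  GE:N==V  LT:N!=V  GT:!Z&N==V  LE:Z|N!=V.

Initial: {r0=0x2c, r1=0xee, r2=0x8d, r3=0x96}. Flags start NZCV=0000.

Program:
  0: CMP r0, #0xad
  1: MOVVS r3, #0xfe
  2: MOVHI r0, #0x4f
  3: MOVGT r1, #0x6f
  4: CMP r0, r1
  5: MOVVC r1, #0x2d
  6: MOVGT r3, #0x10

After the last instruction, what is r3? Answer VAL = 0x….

VAL = 0x96

[0] flags=0000 → (cmp)
[1] flags=0000 VS?F → skip
[2] flags=0000 HI?F → skip
[3] flags=0000 GT?T → r1=0x6f
[4] flags=1000 → (cmp)
[5] flags=1000 VC?T → r1=0x2d
[6] flags=1000 GT?F → skip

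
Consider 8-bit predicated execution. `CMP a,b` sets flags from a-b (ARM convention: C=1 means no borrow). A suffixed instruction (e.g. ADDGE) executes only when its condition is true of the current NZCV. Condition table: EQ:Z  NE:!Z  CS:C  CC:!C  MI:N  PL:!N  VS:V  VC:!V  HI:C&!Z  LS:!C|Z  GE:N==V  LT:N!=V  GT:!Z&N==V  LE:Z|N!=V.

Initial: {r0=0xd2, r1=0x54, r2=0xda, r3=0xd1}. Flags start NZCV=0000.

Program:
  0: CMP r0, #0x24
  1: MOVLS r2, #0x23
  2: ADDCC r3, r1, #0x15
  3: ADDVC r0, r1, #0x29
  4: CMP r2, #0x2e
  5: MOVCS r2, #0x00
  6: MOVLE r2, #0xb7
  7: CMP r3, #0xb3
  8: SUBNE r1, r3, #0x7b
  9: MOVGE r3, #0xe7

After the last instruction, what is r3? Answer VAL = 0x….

VAL = 0xe7

0: ✓ CMP  NZCV=1010
1: · MOVLS
2: · ADDCC
3: ✓ ADDVC  r0←0x7d
4: ✓ CMP  NZCV=1010
5: ✓ MOVCS  r2←0x00
6: ✓ MOVLE  r2←0xb7
7: ✓ CMP  NZCV=0010
8: ✓ SUBNE  r1←0x56
9: ✓ MOVGE  r3←0xe7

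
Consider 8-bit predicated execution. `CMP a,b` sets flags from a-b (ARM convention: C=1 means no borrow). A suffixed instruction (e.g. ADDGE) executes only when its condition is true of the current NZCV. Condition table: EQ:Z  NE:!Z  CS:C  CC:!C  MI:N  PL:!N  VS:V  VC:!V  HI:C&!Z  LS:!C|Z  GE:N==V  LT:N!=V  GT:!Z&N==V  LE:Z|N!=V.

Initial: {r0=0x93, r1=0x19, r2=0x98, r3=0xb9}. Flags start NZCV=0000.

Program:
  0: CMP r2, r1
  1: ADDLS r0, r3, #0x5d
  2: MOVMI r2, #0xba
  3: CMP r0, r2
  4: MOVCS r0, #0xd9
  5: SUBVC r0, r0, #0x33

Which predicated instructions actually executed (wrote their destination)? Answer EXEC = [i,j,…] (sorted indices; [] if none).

[0] flags=0011 → (cmp)
[1] flags=0011 LS?F → skip
[2] flags=0011 MI?F → skip
[3] flags=1000 → (cmp)
[4] flags=1000 CS?F → skip
[5] flags=1000 VC?T → r0=0x60

EXEC = [5]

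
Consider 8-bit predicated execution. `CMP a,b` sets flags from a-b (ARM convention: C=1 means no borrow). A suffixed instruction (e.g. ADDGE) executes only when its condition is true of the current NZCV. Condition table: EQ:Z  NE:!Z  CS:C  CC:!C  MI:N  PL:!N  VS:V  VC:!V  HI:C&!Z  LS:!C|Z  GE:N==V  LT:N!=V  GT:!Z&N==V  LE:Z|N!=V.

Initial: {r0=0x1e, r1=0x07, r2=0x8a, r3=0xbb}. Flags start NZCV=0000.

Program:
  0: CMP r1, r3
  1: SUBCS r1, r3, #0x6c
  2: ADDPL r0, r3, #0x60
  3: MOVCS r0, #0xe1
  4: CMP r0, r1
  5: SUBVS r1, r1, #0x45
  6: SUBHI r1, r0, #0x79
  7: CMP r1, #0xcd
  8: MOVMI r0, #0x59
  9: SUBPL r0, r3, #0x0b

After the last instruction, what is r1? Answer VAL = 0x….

0: ✓ CMP  NZCV=0000
1: · SUBCS
2: ✓ ADDPL  r0←0x1b
3: · MOVCS
4: ✓ CMP  NZCV=0010
5: · SUBVS
6: ✓ SUBHI  r1←0xa2
7: ✓ CMP  NZCV=1000
8: ✓ MOVMI  r0←0x59
9: · SUBPL

VAL = 0xa2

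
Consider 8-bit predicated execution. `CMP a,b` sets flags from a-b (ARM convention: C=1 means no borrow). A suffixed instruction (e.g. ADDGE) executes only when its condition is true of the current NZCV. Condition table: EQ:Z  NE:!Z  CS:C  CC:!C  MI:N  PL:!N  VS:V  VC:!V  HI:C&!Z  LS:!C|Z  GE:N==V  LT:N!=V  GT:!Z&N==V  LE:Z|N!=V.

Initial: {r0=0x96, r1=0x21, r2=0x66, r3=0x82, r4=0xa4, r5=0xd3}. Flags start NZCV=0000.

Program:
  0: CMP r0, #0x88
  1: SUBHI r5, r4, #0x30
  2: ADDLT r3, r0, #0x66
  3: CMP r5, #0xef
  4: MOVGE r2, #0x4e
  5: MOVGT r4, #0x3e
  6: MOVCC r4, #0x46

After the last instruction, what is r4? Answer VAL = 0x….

0: ✓ CMP  NZCV=0010
1: ✓ SUBHI  r5←0x74
2: · ADDLT
3: ✓ CMP  NZCV=1001
4: ✓ MOVGE  r2←0x4e
5: ✓ MOVGT  r4←0x3e
6: ✓ MOVCC  r4←0x46

VAL = 0x46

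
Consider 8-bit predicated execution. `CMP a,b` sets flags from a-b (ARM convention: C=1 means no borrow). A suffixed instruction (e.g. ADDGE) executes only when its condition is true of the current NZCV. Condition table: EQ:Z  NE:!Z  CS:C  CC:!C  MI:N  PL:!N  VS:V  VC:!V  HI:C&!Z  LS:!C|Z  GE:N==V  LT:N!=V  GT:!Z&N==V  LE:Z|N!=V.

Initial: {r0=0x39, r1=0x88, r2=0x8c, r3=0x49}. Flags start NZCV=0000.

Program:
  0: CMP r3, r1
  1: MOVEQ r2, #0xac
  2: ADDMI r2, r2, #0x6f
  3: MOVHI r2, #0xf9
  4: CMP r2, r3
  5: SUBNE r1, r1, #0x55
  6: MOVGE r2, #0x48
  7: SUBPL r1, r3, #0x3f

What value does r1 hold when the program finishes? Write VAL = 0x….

VAL = 0x33

0: ✓ CMP  NZCV=1001
1: · MOVEQ
2: ✓ ADDMI  r2←0xfb
3: · MOVHI
4: ✓ CMP  NZCV=1010
5: ✓ SUBNE  r1←0x33
6: · MOVGE
7: · SUBPL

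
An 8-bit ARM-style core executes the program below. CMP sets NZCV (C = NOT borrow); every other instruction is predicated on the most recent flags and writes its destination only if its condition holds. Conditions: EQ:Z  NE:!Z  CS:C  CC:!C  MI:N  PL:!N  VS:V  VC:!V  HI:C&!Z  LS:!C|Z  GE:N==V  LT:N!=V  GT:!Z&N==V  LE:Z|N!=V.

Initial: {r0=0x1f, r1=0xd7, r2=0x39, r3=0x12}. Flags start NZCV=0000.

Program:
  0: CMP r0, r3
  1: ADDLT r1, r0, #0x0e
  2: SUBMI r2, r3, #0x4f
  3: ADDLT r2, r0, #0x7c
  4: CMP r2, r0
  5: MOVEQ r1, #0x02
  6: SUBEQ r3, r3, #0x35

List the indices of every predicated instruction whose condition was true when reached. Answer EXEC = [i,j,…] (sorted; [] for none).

[0] flags=0010 → (cmp)
[1] flags=0010 LT?F → skip
[2] flags=0010 MI?F → skip
[3] flags=0010 LT?F → skip
[4] flags=0010 → (cmp)
[5] flags=0010 EQ?F → skip
[6] flags=0010 EQ?F → skip

EXEC = []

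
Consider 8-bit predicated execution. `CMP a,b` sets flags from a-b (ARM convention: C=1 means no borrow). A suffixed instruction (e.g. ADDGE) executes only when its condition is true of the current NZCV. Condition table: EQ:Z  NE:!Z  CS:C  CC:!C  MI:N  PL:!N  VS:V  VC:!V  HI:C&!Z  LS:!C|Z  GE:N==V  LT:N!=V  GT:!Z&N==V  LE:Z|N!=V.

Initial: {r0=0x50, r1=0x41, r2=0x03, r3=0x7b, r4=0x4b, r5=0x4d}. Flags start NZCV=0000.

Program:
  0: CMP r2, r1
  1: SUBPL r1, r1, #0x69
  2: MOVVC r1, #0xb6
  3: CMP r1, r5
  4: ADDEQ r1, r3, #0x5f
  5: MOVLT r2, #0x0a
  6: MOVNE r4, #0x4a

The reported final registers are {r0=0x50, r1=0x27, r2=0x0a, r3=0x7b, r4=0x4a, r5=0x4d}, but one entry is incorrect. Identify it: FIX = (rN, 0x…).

0: ✓ CMP  NZCV=1000
1: · SUBPL
2: ✓ MOVVC  r1←0xb6
3: ✓ CMP  NZCV=0011
4: · ADDEQ
5: ✓ MOVLT  r2←0x0a
6: ✓ MOVNE  r4←0x4a

FIX = (r1, 0xb6)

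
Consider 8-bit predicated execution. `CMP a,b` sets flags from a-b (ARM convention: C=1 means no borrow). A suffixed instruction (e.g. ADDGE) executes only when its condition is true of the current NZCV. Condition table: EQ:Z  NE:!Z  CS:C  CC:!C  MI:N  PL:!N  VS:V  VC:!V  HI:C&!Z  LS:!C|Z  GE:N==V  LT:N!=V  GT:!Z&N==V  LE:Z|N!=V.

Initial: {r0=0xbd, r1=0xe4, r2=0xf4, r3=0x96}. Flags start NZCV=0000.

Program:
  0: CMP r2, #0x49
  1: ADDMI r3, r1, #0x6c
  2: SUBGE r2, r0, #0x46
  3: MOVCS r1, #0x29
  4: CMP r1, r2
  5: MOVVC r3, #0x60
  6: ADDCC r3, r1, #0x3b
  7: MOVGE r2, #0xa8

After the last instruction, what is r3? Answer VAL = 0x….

VAL = 0x64

0: ✓ CMP  NZCV=1010
1: ✓ ADDMI  r3←0x50
2: · SUBGE
3: ✓ MOVCS  r1←0x29
4: ✓ CMP  NZCV=0000
5: ✓ MOVVC  r3←0x60
6: ✓ ADDCC  r3←0x64
7: ✓ MOVGE  r2←0xa8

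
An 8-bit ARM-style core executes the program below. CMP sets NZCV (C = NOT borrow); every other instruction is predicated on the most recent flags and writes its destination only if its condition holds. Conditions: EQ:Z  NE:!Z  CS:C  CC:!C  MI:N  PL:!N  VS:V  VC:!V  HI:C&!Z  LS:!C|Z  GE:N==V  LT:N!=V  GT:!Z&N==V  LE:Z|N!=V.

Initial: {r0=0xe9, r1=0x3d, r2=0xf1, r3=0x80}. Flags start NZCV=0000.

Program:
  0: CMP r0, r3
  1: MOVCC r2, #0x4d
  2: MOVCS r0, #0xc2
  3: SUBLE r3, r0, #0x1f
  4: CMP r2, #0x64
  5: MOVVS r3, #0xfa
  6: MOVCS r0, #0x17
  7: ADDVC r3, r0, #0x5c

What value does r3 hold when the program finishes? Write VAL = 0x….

VAL = 0x73

0: ✓ CMP  NZCV=0010
1: · MOVCC
2: ✓ MOVCS  r0←0xc2
3: · SUBLE
4: ✓ CMP  NZCV=1010
5: · MOVVS
6: ✓ MOVCS  r0←0x17
7: ✓ ADDVC  r3←0x73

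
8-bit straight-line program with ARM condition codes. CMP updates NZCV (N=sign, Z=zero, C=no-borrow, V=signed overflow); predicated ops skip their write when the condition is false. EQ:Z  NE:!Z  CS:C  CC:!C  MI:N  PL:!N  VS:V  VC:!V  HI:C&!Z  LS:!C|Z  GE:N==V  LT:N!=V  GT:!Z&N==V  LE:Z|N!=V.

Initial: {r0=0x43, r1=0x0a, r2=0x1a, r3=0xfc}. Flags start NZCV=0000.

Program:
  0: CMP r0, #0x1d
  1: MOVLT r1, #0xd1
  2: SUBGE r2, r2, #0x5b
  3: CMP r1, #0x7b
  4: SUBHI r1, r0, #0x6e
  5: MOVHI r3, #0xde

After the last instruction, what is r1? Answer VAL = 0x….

0: ✓ CMP  NZCV=0010
1: · MOVLT
2: ✓ SUBGE  r2←0xbf
3: ✓ CMP  NZCV=1000
4: · SUBHI
5: · MOVHI

VAL = 0x0a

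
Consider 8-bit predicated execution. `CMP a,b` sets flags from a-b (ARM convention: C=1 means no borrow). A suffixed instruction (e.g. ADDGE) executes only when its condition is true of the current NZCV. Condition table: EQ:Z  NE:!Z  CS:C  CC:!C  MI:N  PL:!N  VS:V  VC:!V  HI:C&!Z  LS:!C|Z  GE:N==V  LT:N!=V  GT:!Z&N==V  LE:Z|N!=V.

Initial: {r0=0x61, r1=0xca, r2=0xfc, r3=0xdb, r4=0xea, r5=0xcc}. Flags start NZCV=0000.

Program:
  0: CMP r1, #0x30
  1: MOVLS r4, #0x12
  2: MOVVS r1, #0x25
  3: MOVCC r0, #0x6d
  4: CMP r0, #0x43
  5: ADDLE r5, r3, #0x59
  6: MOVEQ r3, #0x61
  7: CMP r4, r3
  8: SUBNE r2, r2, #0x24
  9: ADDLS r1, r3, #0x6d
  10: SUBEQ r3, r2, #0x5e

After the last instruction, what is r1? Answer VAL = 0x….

VAL = 0xca

0: ✓ CMP  NZCV=1010
1: · MOVLS
2: · MOVVS
3: · MOVCC
4: ✓ CMP  NZCV=0010
5: · ADDLE
6: · MOVEQ
7: ✓ CMP  NZCV=0010
8: ✓ SUBNE  r2←0xd8
9: · ADDLS
10: · SUBEQ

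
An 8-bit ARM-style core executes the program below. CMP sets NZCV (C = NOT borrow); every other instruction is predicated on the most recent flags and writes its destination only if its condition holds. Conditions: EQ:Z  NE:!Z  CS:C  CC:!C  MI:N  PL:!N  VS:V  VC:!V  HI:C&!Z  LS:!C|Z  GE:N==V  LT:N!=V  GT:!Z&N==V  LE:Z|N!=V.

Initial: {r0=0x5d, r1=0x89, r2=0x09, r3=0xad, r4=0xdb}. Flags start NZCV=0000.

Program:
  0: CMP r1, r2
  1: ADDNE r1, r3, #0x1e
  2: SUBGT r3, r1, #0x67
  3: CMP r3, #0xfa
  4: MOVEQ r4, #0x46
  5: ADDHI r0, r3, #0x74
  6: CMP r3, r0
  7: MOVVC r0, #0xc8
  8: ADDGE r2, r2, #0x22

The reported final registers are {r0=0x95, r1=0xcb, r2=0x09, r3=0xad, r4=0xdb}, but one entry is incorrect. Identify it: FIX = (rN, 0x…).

0: ✓ CMP  NZCV=1010
1: ✓ ADDNE  r1←0xcb
2: · SUBGT
3: ✓ CMP  NZCV=1000
4: · MOVEQ
5: · ADDHI
6: ✓ CMP  NZCV=0011
7: · MOVVC
8: · ADDGE

FIX = (r0, 0x5d)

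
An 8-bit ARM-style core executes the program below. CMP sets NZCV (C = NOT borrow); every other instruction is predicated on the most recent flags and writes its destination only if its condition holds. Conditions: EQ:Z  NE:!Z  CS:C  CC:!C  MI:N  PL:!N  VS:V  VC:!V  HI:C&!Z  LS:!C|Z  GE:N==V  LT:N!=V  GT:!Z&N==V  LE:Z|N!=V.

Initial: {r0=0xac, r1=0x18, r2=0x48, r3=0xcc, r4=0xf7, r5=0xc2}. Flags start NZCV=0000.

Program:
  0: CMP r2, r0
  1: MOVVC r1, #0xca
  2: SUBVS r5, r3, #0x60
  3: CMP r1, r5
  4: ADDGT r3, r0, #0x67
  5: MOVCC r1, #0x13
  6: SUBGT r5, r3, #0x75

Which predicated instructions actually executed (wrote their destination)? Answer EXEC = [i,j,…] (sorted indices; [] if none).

0: ✓ CMP  NZCV=1001
1: · MOVVC
2: ✓ SUBVS  r5←0x6c
3: ✓ CMP  NZCV=1000
4: · ADDGT
5: ✓ MOVCC  r1←0x13
6: · SUBGT

EXEC = [2,5]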